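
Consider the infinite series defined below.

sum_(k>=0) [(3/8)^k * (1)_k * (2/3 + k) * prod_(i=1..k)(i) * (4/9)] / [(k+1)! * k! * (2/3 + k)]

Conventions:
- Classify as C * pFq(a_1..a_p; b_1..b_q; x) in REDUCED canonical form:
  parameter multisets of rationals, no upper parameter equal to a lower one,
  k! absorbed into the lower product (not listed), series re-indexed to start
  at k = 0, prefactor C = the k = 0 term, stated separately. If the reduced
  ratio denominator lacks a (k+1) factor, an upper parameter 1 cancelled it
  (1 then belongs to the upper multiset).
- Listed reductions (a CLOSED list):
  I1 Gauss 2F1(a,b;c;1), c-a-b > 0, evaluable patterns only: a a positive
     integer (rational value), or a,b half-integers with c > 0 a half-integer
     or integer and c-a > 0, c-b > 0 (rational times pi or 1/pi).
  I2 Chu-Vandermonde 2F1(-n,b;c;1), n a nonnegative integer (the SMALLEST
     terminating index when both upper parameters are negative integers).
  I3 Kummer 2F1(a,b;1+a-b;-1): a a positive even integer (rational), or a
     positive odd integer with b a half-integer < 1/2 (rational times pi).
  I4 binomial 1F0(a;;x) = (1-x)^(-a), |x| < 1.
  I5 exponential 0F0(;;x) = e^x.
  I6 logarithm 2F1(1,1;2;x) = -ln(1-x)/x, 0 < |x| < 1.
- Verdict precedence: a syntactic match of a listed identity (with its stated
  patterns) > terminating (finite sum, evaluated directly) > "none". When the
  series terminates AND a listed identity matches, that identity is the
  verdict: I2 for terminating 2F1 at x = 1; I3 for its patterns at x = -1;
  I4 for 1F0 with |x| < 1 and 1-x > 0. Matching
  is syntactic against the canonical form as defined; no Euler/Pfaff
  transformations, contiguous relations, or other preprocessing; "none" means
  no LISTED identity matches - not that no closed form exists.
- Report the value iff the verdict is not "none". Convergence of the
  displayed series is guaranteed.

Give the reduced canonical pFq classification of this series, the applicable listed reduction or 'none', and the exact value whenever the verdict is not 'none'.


With C = 4/9: the canonical form is 2F1(1, 1; 2; 3/8). Verdict: this is the logarithmic series (I6) (the logarithm: parameters (1,1;2), x = 3/8). Value: (-32/27) * ln(5/8).

The tell: t_0 being 4/9, the running product (C = 4/9, x = 3/8) telescopes to a rising factorial.
Term ratio: r(k) = (3/8) * (k+1) (k+1) / [(k+2) (k+1)] - rational in k. x = (3/8); t_0 = 4/9; negate the roots.


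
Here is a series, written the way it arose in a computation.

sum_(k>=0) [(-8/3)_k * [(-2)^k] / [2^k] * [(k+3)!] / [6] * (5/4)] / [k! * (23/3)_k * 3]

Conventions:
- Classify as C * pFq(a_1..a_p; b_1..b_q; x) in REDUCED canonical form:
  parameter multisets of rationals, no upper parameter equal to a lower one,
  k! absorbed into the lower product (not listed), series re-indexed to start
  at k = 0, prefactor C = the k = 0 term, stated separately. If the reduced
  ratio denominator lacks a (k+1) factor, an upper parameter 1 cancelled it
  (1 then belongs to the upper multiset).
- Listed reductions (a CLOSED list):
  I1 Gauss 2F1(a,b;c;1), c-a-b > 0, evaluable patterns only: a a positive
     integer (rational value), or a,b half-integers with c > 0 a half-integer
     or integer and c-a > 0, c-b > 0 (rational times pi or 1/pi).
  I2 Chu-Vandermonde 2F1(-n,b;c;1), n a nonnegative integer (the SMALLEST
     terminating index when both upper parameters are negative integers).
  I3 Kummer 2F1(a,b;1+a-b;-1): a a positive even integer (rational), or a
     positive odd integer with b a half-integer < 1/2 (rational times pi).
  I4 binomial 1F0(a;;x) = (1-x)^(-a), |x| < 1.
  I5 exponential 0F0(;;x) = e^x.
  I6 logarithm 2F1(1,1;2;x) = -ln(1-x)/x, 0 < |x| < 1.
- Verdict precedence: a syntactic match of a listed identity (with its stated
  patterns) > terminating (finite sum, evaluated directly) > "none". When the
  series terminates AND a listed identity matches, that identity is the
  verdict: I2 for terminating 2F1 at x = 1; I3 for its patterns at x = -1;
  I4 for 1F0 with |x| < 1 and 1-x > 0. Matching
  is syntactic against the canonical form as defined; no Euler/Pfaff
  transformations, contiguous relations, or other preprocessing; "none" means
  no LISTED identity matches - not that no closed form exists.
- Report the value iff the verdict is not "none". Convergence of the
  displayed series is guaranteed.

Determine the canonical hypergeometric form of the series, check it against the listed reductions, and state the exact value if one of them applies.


Canonical form: C = 5/12 times 2F1 with upper {-8/3, 4}, lower {23/3}, x = -1. Verdict: the Kummer evaluation I3 fires (x = -1; c = 23/3 equals 1+a-b for upper {-8/3, 4}: listed pattern). Its exact value is 425/324.

Key observation: t_0 = 5/12 here, and the factorial ratio (prefactor 5/12) (k+a-1)!/(a-1)! is a rising factorial (a)_k.
Consecutive-term ratio: r(k) = (-1) * (k-8/3) (k+4) / [(k+23/3) (k+1)] - rational in k. x = (-1); t_0 = 5/12; negate the roots.


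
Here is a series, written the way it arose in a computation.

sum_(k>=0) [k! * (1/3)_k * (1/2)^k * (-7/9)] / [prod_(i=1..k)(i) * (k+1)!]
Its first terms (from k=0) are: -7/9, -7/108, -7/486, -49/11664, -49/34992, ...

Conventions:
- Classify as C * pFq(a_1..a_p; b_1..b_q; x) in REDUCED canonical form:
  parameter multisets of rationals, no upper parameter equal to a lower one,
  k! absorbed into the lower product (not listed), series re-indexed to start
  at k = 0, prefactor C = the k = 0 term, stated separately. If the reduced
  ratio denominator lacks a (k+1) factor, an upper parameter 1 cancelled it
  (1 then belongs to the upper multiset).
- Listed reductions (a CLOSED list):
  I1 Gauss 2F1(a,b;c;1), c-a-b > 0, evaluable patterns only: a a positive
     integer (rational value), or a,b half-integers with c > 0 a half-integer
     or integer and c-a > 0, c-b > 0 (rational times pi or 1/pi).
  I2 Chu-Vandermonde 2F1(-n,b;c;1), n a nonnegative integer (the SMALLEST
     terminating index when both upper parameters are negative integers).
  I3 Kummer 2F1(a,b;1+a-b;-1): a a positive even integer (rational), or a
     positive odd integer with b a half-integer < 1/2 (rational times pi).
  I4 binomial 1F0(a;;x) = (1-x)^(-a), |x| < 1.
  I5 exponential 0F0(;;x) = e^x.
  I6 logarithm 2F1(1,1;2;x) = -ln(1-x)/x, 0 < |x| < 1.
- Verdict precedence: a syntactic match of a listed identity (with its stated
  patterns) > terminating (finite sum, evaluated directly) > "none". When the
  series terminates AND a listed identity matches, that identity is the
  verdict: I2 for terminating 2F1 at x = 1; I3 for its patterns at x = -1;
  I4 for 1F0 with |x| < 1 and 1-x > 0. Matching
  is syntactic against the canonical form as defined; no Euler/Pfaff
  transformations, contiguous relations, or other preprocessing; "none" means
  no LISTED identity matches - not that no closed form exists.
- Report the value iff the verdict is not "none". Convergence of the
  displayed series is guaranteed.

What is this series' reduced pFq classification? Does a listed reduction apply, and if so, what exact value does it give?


Canonical form: C = -7/9 times 2F1 with upper {1/3, 1}, lower {2}, x = 1/2. Verdict: none (x = 1/2): each listed identity misses the multisets {1/3, 1} ; {2}.

Structural cue: t_0 = -7/9 here, and the denominator's factorial ratio (prefactor -7/9) is a lower Pochhammer.
Step ratio: r(k) = (1/2) * (k+1/3) (k+1) / [(k+2) (k+1)] - rational in k, leading ratio (1/2); with t_0 = -7/9, classification follows.


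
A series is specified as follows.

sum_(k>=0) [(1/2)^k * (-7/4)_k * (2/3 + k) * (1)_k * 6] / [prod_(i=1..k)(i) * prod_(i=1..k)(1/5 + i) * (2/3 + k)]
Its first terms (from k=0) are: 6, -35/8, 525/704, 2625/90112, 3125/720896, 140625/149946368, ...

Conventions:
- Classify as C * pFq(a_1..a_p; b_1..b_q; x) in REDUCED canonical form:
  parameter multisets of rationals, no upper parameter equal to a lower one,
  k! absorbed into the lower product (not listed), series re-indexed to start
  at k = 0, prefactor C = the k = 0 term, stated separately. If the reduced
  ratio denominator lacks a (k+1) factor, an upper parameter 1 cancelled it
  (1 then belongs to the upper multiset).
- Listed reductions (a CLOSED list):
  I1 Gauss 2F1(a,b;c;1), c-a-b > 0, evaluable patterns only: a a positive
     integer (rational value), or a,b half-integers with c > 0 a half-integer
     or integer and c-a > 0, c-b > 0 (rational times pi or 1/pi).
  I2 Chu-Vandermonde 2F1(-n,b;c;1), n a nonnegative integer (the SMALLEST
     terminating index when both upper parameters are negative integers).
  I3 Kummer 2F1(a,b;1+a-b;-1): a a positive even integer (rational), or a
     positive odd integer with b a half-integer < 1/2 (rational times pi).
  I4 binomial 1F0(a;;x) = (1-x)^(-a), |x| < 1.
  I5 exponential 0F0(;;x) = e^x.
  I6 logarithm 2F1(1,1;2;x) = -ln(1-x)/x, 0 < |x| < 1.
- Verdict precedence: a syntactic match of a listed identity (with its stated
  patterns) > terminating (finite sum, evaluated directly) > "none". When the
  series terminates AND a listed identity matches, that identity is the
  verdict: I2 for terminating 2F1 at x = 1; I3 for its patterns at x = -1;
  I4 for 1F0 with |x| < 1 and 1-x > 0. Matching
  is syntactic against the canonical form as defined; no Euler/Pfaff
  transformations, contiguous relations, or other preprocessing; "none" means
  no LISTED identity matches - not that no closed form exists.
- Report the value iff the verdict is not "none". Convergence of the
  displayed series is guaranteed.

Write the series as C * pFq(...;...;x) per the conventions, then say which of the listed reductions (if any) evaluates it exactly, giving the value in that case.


Prefactor 6, argument 1/2: 2F1 with upper {-7/4, 1} over lower {6/5}. Verdict: none here - no I1-I6 shape fits x = 1/2 with lower {6/5}.

Key step: from the first term 6: striking the common factor k + 2/3 reduces the term (prefactor 6).
Consecutive-term ratio: r(k) = (1/2) * (k-7/4) (k+1) / [(k+6/5) (k+1)] - rational; roots negated = parameters, x = (1/2), C = 6.


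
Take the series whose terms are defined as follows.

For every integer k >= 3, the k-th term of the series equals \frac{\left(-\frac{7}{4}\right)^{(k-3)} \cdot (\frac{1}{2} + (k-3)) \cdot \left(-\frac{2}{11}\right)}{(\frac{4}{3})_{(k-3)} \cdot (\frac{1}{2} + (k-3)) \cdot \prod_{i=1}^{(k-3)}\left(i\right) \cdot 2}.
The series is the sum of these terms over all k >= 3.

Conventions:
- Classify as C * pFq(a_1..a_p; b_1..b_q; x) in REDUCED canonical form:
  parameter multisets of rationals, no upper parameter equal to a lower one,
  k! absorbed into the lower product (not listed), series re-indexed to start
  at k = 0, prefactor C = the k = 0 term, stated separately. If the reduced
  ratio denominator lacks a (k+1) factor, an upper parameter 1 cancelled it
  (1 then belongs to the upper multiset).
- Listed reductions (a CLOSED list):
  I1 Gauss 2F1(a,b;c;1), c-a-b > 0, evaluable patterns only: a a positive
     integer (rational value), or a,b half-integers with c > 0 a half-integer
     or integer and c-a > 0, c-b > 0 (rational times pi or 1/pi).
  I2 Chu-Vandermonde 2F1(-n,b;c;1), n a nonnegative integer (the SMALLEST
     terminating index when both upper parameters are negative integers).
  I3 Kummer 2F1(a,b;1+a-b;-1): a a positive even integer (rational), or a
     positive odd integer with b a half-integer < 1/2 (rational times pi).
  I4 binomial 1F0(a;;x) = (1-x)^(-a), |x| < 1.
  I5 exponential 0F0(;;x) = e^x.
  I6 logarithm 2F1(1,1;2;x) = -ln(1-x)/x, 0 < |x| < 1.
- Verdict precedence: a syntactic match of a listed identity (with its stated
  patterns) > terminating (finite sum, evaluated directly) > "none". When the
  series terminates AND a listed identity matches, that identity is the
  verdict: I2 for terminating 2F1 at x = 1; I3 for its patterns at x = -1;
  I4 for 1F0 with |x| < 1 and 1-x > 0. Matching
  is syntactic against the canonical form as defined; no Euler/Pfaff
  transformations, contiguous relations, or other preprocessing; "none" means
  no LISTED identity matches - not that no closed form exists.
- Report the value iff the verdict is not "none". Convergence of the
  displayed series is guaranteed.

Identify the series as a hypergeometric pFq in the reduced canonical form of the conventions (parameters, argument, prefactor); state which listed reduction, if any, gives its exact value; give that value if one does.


First insight: t_0 = -\frac{1}{11} here, and the product of the first k integers (C = -1/11, x = -7/4) is k!.
Adjacent-term ratio: r(k) = -\frac{7}{4} * 1 / [(k+\frac{4}{3}) (k+1)] ; factor over Q: parameters, x = -\frac{7}{4}, and C = -\frac{1}{11}.

Canonical form: C = -\frac{1}{11} times 0F1 with upper {-}, lower {\frac{4}{3}}, x = -\frac{7}{4}. Verdict: none. A 0F1 with upper {-} fits none of I1-I6 at x = -\frac{7}{4}; the sum runs forever.


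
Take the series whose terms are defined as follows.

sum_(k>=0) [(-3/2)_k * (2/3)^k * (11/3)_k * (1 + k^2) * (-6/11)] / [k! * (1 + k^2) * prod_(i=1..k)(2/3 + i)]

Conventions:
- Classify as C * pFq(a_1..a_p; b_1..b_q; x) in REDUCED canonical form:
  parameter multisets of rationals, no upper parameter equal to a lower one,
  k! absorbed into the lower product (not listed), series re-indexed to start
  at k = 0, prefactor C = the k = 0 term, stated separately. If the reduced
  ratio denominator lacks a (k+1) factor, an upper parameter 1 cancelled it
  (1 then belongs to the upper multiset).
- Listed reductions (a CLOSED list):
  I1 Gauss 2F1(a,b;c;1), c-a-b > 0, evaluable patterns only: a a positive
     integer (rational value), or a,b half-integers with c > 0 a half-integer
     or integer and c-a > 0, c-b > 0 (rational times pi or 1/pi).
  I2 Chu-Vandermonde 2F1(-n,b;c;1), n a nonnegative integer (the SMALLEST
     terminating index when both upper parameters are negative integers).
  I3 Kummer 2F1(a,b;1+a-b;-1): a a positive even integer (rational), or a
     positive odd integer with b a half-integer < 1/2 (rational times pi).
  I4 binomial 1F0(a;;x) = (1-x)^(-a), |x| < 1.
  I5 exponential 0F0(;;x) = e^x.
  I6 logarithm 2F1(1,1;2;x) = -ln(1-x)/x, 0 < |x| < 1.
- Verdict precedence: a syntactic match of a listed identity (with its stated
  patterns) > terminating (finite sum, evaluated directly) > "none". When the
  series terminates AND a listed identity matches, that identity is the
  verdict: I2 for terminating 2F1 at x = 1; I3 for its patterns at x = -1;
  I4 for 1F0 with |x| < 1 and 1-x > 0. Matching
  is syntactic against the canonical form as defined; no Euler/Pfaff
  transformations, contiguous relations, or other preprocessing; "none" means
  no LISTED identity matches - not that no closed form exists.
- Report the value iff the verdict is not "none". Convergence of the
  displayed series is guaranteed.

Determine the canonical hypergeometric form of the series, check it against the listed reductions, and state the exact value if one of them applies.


Classification (C = -6/11): 2F1 with upper {-3/2, 11/3}, lower {5/3}, argument x = 2/3. Verdict: none - this 2F1 at x = 2/3 matches no listed pattern, and upper {-3/2, 11/3} holds no stopper.

First insight: t_0 = -6/11 here, and k^2 + 1 divides numerator and denominator alike; C = -6/11 after cancelling.
Step ratio: r(k) = (2/3) * (k-3/2) (k+11/3) / [(k+5/3) (k+1)] - rational; roots negated = parameters, x = (2/3), C = -6/11.


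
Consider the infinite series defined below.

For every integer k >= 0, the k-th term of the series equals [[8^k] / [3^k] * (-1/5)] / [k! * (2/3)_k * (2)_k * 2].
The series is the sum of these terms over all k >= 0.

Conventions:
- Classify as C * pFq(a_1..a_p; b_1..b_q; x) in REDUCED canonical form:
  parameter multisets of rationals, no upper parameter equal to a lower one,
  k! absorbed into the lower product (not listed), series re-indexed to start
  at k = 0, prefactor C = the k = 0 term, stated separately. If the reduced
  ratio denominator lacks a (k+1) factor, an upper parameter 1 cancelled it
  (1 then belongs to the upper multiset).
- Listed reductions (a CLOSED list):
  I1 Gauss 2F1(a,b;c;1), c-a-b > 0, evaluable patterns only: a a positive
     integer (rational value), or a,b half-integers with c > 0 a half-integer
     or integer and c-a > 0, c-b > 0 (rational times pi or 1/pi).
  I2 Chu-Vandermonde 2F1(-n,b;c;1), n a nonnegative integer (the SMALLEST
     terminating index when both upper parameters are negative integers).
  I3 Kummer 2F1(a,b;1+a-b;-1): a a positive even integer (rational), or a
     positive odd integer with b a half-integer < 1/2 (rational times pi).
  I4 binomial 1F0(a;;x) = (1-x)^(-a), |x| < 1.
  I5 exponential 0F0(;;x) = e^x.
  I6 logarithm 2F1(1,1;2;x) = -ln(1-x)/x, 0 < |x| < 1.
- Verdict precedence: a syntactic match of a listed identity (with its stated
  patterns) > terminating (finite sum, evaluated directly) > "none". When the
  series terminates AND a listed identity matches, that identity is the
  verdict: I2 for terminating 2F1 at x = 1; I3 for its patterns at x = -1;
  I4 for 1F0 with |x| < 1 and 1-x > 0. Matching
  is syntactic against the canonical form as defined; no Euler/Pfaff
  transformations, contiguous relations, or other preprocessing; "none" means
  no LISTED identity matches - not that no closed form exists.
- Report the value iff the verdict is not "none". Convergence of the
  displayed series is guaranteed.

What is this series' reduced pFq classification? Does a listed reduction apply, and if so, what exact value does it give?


At argument 8/3: a 0F2 with upper {-}, lower {2/3, 2}, scaled by C = -1/10. Verdict: none (x = 8/3): each listed identity misses the multisets {-} ; {2/3, 2}.

Structural cue: x = (8/3) and the constant factors (C = -1/10, x = 8/3) combine into one prefactor.
Adjacent-term ratio: r(k) = (8/3) * 1 / [(k+2/3) (k+2) (k+1)] - rational in k, leading ratio (8/3); with t_0 = -1/10, classification follows.


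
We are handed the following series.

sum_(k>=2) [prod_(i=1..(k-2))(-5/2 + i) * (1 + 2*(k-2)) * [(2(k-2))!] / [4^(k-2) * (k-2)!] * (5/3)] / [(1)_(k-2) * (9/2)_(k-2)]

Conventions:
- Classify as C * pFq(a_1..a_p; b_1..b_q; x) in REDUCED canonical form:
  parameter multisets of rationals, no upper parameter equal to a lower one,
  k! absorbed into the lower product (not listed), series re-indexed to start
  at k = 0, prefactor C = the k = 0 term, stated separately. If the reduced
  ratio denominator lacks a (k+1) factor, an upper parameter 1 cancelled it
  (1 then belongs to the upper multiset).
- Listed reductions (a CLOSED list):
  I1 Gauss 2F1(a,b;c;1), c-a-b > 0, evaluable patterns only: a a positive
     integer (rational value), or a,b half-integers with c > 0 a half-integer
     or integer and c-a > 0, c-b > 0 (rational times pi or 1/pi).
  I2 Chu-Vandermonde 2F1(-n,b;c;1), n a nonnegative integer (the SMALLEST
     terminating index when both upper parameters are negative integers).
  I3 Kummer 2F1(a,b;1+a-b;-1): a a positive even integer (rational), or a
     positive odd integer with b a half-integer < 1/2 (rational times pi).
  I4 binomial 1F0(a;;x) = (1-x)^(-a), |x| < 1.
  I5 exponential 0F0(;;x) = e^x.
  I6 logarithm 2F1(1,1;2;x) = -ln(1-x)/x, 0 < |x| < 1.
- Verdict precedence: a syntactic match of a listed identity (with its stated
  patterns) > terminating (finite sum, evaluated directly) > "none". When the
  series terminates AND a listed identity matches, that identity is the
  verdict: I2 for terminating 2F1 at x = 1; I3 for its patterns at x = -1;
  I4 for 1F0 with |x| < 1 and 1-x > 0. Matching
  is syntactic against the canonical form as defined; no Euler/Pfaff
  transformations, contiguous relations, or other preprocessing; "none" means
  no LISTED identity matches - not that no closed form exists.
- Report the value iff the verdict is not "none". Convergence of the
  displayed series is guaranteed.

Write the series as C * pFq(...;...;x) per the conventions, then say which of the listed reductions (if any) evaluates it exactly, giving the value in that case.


At argument 1: a 2F1 with upper {-3/2, 3/2}, lower {9/2}, scaled by C = 5/3. Verdict: this is Gauss's theorem I1 (half-integer case) (x = 1; upper {-3/2, 3/2} half-integers, c = 9/2 in the evaluable pattern). Value: (1225/4096) * pi.

Key step: with t_0 = 5/3, the running product (prefactor 5/3) telescopes to a rising factorial.
Step ratio: r(k) = 1 * (k-3/2) (k+3/2) / [(k+9/2) (k+1)] ; factor over Q: parameters, x = 1, and C = 5/3.


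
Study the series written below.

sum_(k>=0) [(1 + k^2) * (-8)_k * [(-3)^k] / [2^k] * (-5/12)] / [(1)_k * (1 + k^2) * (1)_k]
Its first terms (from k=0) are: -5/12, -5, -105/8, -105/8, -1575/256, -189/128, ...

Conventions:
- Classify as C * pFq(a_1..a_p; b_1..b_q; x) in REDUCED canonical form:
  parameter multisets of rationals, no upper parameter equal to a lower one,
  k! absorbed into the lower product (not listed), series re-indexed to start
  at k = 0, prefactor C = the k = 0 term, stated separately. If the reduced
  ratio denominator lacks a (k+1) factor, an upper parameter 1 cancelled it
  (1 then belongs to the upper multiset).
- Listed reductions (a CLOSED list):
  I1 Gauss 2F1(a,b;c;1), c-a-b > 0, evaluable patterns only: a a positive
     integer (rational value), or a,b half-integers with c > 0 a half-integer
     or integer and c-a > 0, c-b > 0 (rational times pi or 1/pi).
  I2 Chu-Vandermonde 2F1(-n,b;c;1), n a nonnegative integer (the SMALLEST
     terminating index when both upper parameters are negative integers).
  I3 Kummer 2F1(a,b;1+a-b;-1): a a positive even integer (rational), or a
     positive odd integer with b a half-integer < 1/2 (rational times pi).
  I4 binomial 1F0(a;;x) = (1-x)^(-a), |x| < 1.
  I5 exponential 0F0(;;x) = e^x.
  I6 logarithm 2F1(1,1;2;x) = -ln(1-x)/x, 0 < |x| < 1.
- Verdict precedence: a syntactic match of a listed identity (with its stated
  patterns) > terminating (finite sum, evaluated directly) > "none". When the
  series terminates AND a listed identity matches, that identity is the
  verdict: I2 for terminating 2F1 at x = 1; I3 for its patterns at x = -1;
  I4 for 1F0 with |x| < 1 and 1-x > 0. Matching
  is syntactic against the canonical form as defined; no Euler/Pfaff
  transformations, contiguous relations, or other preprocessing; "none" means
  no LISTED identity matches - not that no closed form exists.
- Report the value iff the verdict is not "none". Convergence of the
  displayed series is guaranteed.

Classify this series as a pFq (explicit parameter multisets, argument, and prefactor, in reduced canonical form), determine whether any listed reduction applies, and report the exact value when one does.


x = -3/2 here; the reduced form reads 1F1, upper {-8}, lower {1}, C = -5/12. Verdict: terminating - upper -8 stops the sum at k = 8; the 9 terms are added exactly. Sum: -108701401/2752512.

First insight: t_0 = -5/12 here, and the two geometric factors (C = -5/12, x = -3/2) combine into one argument.
Term ratio: r(k) = (-3/2) * (k-8) / [(k+1) (k+1)] - rational; roots negated = parameters, x = (-3/2), C = -5/12.


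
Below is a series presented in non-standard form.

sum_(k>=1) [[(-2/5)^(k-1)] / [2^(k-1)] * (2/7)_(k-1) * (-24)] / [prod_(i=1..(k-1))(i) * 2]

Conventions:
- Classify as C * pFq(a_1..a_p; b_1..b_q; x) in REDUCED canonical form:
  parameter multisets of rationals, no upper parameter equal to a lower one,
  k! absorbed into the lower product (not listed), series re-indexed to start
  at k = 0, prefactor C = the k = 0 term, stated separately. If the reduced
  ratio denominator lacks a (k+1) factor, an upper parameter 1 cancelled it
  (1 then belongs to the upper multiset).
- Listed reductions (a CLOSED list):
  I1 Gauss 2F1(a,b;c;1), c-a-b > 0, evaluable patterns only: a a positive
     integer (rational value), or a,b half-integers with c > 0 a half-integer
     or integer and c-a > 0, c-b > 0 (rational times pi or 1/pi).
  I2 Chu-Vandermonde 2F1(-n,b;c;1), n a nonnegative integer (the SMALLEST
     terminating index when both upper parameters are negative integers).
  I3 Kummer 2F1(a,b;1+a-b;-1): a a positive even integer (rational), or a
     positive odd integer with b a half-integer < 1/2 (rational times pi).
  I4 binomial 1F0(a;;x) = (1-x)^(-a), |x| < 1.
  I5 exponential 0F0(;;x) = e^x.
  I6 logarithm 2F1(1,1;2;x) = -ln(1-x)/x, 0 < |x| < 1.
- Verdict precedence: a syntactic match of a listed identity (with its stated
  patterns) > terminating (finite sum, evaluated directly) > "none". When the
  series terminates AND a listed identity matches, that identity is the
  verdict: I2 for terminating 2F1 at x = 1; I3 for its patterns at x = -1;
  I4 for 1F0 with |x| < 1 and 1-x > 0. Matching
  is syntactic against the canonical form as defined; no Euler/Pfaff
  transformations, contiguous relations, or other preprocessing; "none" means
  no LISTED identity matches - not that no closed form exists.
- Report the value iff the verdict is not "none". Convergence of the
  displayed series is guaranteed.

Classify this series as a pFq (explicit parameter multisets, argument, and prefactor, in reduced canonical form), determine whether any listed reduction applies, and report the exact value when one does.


Structural cue: t_0 being -12, the two k-th powers (C = -12) combine into one argument.
Step ratio: r(k) = (-1/5) * (k+2/7) / [(k+1)] - rational; roots negated = parameters, x = (-1/5), C = -12.

This is -12 * 1F0(2/7; -; -1/5) in reduced canonical form. Verdict: binomial (I4) fires (the 1F0 binomial series: exponent -2/7, x = -1/5). Exact value: (-12) * (6/5)^(-2/7).


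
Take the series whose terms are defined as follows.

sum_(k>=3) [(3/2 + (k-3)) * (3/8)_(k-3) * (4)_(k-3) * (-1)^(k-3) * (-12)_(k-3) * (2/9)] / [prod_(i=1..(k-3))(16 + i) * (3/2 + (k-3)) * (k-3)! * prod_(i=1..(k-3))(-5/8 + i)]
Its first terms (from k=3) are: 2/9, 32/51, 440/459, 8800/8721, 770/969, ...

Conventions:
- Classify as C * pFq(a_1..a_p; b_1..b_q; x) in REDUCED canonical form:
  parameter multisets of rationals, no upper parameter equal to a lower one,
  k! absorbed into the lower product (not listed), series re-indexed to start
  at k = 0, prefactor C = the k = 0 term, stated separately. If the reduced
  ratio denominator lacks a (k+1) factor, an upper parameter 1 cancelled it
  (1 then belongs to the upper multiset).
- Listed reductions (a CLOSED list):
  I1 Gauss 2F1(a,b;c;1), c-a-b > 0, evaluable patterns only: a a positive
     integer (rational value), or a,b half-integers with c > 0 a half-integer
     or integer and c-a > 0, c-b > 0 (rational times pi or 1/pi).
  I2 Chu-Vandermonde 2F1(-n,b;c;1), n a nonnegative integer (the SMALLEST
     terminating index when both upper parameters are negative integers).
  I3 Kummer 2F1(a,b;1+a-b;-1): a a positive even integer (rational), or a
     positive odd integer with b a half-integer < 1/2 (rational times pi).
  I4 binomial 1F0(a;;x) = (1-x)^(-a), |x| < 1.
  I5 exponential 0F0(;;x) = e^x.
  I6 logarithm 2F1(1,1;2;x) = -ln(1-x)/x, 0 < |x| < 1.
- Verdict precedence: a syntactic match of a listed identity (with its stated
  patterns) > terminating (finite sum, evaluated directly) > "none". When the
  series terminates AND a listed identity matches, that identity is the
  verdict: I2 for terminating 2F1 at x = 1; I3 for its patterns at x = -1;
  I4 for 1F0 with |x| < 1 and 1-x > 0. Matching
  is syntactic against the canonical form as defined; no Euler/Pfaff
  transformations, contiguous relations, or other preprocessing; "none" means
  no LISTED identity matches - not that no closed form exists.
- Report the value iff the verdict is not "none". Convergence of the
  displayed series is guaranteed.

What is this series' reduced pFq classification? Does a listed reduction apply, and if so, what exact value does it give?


The tell: with t_0 = 2/9, the factor k + 3/2 cancels (top and bottom), leaving C = 2/9, x = -1.
Consecutive-term ratio: r(k) = (-1) * (k-12) (k+4) / [(k+17) (k+1)] - rational; roots negated = parameters, x = (-1), C = 2/9.

Reduced: x = -1, 2F1, upper = {-12, 4}, lower = {17}, C = 2/9. Verdict: Kummer's theorem (I3) matches (x = -1; c = 17 equals 1+a-b for upper {-12, 4}: listed pattern). Value: 40/9.


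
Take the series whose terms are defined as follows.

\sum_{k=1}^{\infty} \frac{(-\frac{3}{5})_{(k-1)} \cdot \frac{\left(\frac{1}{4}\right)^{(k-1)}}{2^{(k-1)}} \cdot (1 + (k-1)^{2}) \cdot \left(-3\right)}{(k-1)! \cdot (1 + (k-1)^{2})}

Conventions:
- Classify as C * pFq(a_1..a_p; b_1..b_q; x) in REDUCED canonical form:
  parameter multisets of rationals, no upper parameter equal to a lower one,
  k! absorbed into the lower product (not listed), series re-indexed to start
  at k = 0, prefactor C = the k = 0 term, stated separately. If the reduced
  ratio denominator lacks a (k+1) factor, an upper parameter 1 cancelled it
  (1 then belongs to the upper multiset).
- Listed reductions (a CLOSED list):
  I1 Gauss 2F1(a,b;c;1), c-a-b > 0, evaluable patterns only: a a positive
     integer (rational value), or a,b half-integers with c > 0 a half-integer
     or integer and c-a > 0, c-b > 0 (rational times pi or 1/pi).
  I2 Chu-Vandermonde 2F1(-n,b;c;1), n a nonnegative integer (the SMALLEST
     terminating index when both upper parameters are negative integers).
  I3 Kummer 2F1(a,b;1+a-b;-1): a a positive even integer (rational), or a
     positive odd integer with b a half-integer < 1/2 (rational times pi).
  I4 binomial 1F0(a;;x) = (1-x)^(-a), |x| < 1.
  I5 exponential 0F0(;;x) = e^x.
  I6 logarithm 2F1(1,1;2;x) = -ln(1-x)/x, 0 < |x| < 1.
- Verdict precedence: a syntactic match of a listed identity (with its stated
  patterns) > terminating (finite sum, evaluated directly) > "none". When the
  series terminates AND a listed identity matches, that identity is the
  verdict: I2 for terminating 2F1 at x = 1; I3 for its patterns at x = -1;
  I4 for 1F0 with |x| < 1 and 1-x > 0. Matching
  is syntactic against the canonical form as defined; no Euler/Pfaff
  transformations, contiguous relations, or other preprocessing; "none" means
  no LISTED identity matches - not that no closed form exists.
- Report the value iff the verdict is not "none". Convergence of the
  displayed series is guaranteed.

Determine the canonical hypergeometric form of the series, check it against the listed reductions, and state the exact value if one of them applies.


At argument \frac{1}{8}: a 1F0 with upper {-\frac{3}{5}}, lower {-}, scaled by C = -3. Verdict: the binomial series (I4) applies (the 1F0 binomial series: exponent 3/5, x = \frac{1}{8}). Exact value: \left(-3\right) \cdot \left(\frac{7}{8}\right)^{\frac{3}{5}}.

The tell: from the first term -3: k^2 + 1 divides numerator and denominator alike; C = -3, x = 1/8 after cancelling.
Consecutive-term ratio: r(k) = \frac{1}{8} * (k-\frac{3}{5}) / [(k+1)] ; factor over Q: parameters, x = \frac{1}{8}, and C = -3.


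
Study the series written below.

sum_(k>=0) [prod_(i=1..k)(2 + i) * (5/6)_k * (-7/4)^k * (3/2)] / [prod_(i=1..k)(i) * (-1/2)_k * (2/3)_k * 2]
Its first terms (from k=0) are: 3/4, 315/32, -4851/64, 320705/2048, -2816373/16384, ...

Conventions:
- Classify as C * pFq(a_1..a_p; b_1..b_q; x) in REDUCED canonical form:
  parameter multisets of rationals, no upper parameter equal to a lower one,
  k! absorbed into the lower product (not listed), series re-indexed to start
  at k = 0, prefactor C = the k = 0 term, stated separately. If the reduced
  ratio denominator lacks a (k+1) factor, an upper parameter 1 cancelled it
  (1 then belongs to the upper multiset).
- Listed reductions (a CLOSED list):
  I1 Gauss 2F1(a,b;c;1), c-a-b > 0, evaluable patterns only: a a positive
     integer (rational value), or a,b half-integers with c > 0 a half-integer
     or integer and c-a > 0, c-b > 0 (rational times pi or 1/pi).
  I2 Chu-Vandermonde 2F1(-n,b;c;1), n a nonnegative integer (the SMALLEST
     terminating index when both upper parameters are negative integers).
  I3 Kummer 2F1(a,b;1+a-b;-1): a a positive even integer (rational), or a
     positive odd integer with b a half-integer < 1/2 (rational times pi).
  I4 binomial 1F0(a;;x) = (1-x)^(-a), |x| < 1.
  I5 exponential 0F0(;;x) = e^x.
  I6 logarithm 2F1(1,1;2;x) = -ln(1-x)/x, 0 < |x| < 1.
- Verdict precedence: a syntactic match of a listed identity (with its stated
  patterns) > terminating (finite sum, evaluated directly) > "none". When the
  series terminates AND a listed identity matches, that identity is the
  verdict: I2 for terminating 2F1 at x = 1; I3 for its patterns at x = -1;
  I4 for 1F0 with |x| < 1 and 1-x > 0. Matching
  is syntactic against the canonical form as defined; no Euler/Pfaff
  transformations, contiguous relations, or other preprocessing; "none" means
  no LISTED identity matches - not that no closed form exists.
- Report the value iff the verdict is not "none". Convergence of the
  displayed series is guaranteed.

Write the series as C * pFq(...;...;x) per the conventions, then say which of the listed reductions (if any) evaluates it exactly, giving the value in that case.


The tell: from the first term 3/4: the running product (prefactor 3/4) telescopes to a rising factorial.
Term ratio: r(k) = (-7/4) * (k+5/6) (k+3) / [(k-1/2) (k+2/3) (k+1)] - rational; roots negated = parameters, x = (-7/4), C = 3/4.

With C = 3/4: the canonical form is 2F2(5/6, 3; -1/2, 2/3; -7/4). Verdict: none. No listed pattern accepts 2F2(5/6, 3; -1/2, 2/3; -7/4).


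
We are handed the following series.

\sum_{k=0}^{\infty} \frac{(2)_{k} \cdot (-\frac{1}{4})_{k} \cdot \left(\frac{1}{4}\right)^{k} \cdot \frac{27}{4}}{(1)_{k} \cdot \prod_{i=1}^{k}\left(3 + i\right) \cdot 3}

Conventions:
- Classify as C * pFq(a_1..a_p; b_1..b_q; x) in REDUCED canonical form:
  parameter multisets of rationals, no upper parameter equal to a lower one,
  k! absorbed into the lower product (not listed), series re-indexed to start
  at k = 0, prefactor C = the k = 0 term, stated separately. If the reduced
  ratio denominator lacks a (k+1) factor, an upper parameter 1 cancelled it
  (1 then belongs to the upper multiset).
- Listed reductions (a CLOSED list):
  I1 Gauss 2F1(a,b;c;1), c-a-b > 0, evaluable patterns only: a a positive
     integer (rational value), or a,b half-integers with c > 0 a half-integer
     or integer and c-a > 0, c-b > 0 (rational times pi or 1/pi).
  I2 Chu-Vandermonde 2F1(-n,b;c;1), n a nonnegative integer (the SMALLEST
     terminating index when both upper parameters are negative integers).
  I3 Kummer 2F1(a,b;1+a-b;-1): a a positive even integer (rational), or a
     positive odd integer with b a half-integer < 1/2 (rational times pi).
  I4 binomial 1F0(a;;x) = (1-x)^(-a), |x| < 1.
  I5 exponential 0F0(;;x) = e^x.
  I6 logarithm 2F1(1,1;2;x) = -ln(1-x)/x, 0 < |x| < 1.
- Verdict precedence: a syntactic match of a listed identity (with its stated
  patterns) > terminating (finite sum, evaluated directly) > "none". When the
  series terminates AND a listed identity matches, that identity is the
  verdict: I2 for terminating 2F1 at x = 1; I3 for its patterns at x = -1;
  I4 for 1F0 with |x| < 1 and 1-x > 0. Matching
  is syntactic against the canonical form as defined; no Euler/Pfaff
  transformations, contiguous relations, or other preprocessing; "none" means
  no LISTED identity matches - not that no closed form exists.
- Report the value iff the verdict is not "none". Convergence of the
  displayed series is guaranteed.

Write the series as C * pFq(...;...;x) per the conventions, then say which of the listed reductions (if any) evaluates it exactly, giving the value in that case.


The series (x = \frac{1}{4}) is 2F1: upper {-\frac{1}{4}, 2}, lower {4}, prefactor \frac{9}{4}. Verdict: none. A 2F1 with upper {-\frac{1}{4}, 2} fits none of I1-I6 at x = \frac{1}{4}; the sum runs forever.

Structural cue: x = \frac{1}{4} and (1)_k (C = 9/4, x = 1/4) is k! itself.
Step ratio: r(k) = \frac{1}{4} * (k-\frac{1}{4}) (k+2) / [(k+4) (k+1)] - rational in k. x = \frac{1}{4}; t_0 = \frac{9}{4}; negate the roots.


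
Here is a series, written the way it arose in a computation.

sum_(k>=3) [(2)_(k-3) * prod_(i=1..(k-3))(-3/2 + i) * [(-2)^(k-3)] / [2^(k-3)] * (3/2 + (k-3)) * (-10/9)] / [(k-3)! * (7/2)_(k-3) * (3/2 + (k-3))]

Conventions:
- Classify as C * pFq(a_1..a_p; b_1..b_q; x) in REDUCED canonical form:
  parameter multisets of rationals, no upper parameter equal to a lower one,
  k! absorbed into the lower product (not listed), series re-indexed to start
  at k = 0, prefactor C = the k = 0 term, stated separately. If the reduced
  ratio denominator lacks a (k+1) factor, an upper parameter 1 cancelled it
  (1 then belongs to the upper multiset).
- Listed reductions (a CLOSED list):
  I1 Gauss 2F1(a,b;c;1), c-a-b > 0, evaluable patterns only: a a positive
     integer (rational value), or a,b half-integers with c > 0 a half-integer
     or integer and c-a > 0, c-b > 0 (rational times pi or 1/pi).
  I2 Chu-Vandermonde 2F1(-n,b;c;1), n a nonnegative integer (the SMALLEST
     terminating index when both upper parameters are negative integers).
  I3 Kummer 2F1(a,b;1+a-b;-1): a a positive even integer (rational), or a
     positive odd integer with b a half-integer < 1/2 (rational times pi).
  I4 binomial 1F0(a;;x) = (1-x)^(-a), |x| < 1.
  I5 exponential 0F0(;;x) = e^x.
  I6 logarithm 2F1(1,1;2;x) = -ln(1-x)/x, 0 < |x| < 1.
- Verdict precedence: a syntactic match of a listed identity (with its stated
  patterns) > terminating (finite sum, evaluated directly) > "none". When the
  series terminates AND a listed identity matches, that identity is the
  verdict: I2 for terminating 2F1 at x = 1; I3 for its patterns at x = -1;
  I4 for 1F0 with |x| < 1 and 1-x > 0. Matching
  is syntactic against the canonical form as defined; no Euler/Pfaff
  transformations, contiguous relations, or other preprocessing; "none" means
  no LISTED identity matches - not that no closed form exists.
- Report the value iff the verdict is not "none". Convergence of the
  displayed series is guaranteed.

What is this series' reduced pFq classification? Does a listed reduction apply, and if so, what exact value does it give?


Prefactor -10/9, argument -1: 2F1 with upper {-1/2, 2} over lower {7/2}. Verdict: this is Kummer (I3) (x = -1; c = 7/2 equals 1+a-b for upper {-1/2, 2}: listed pattern). Hence: -25/18.

Key observation: t_0 being -10/9, the running product (C = -10/9) telescopes to a rising factorial.
Ratio: r(k) = (-1) * (k-1/2) (k+2) / [(k+7/2) (k+1)] - poly over poly, x = (-1) from leading terms; C = -10/9 at k = 0.


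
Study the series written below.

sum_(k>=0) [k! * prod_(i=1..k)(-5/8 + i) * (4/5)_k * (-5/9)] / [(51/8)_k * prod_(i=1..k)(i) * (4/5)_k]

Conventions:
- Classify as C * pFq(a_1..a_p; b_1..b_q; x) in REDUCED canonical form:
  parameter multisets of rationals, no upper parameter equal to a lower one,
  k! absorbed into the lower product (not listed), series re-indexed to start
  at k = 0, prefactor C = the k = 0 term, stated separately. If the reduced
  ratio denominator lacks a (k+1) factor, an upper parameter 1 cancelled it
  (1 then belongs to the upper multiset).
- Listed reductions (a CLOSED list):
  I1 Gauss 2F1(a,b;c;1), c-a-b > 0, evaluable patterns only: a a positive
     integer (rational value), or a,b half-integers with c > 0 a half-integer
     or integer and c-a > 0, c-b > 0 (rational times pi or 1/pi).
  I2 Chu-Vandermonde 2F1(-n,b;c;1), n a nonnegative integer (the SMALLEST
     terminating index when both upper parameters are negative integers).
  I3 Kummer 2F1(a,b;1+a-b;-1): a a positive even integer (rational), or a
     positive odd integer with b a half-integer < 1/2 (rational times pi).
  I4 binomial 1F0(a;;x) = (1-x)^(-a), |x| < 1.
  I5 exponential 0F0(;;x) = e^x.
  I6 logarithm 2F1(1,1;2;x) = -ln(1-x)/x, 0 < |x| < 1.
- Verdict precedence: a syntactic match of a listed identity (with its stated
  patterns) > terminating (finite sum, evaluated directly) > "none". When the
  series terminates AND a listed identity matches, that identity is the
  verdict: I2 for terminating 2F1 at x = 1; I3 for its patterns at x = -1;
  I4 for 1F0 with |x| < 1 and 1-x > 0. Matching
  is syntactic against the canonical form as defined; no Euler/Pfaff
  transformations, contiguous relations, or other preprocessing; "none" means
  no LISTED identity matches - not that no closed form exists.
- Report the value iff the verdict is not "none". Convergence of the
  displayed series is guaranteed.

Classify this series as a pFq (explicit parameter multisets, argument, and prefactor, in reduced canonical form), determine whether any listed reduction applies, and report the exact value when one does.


At argument 1: a 2F1 with upper {3/8, 1}, lower {51/8}, scaled by C = -5/9. Verdict: this is Gauss (I1, integer-parameter pattern) (x = 1: the Gamma ratio telescopes since c-a-b = 5 > 0 and a = 1 in Z>0). Its exact value is -43/72.

The tell: x = 1 and the factorial ratio (prefactor -5/9) (k+a-1)!/(a-1)! is a rising factorial (a)_k.
Term ratio: r(k) = 1 * (k+3/8) (k+1) / [(k+51/8) (k+1)] ; factor over Q: parameters, x = 1, and C = -5/9.
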